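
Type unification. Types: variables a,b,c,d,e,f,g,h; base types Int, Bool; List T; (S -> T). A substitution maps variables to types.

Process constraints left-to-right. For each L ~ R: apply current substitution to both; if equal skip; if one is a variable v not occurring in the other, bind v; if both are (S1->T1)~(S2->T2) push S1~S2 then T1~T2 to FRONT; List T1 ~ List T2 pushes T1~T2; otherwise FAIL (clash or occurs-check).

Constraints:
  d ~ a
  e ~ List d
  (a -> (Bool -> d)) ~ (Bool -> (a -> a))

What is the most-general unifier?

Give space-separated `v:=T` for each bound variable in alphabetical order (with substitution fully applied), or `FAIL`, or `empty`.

step 1: unify d ~ a  [subst: {-} | 2 pending]
  bind d := a
step 2: unify e ~ List a  [subst: {d:=a} | 1 pending]
  bind e := List a
step 3: unify (a -> (Bool -> a)) ~ (Bool -> (a -> a))  [subst: {d:=a, e:=List a} | 0 pending]
  -> decompose arrow: push a~Bool, (Bool -> a)~(a -> a)
step 4: unify a ~ Bool  [subst: {d:=a, e:=List a} | 1 pending]
  bind a := Bool
step 5: unify (Bool -> Bool) ~ (Bool -> Bool)  [subst: {d:=a, e:=List a, a:=Bool} | 0 pending]
  -> identical, skip

Answer: a:=Bool d:=Bool e:=List Bool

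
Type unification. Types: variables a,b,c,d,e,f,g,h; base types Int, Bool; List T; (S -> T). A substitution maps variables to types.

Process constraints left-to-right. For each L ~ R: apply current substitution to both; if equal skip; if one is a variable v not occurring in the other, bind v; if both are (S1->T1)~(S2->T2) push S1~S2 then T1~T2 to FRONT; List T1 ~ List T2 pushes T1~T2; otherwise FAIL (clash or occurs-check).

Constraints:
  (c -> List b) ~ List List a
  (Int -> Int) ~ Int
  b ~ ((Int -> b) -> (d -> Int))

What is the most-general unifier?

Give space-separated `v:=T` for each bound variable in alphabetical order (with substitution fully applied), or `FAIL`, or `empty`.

Answer: FAIL

Derivation:
step 1: unify (c -> List b) ~ List List a  [subst: {-} | 2 pending]
  clash: (c -> List b) vs List List a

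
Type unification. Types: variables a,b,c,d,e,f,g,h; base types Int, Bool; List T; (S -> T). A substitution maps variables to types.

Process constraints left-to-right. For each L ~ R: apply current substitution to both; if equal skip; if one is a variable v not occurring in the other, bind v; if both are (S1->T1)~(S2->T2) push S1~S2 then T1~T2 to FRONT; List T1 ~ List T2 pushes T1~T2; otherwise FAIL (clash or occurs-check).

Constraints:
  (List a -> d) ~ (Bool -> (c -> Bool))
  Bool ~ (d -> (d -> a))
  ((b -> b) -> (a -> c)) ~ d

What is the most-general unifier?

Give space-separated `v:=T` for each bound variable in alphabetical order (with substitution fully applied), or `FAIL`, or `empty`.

step 1: unify (List a -> d) ~ (Bool -> (c -> Bool))  [subst: {-} | 2 pending]
  -> decompose arrow: push List a~Bool, d~(c -> Bool)
step 2: unify List a ~ Bool  [subst: {-} | 3 pending]
  clash: List a vs Bool

Answer: FAIL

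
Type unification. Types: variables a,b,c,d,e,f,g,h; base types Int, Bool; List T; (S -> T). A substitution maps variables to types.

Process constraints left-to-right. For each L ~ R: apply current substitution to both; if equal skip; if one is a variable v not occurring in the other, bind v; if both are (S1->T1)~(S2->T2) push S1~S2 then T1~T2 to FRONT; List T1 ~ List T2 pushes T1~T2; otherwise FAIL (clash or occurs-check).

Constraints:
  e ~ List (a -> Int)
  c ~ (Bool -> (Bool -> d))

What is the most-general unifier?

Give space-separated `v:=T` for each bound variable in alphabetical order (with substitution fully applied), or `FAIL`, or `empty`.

step 1: unify e ~ List (a -> Int)  [subst: {-} | 1 pending]
  bind e := List (a -> Int)
step 2: unify c ~ (Bool -> (Bool -> d))  [subst: {e:=List (a -> Int)} | 0 pending]
  bind c := (Bool -> (Bool -> d))

Answer: c:=(Bool -> (Bool -> d)) e:=List (a -> Int)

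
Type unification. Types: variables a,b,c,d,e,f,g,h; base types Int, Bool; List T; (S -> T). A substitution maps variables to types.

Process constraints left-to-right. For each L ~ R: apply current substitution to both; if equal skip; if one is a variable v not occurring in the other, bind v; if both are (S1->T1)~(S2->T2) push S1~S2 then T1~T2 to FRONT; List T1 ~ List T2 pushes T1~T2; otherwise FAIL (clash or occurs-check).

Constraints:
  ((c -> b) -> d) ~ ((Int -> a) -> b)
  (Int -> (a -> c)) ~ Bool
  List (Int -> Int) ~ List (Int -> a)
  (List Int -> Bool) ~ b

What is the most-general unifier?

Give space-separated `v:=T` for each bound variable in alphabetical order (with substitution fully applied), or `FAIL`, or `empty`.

step 1: unify ((c -> b) -> d) ~ ((Int -> a) -> b)  [subst: {-} | 3 pending]
  -> decompose arrow: push (c -> b)~(Int -> a), d~b
step 2: unify (c -> b) ~ (Int -> a)  [subst: {-} | 4 pending]
  -> decompose arrow: push c~Int, b~a
step 3: unify c ~ Int  [subst: {-} | 5 pending]
  bind c := Int
step 4: unify b ~ a  [subst: {c:=Int} | 4 pending]
  bind b := a
step 5: unify d ~ a  [subst: {c:=Int, b:=a} | 3 pending]
  bind d := a
step 6: unify (Int -> (a -> Int)) ~ Bool  [subst: {c:=Int, b:=a, d:=a} | 2 pending]
  clash: (Int -> (a -> Int)) vs Bool

Answer: FAIL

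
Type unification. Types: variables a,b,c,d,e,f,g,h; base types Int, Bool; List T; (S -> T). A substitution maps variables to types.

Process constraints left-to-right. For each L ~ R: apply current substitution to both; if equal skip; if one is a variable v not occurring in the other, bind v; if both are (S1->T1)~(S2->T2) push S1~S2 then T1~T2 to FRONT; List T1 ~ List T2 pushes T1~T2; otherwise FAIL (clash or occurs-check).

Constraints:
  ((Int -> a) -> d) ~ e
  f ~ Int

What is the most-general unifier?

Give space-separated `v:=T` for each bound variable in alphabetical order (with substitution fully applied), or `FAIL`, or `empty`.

step 1: unify ((Int -> a) -> d) ~ e  [subst: {-} | 1 pending]
  bind e := ((Int -> a) -> d)
step 2: unify f ~ Int  [subst: {e:=((Int -> a) -> d)} | 0 pending]
  bind f := Int

Answer: e:=((Int -> a) -> d) f:=Int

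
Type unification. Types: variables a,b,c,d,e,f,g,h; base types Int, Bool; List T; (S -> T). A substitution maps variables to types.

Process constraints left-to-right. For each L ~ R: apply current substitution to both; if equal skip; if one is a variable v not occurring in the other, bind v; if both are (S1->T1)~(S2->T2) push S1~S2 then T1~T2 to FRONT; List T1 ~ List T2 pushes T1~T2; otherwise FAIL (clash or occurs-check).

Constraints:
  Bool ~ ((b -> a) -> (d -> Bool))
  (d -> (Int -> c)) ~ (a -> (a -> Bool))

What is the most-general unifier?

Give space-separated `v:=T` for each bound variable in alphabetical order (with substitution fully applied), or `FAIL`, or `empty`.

step 1: unify Bool ~ ((b -> a) -> (d -> Bool))  [subst: {-} | 1 pending]
  clash: Bool vs ((b -> a) -> (d -> Bool))

Answer: FAIL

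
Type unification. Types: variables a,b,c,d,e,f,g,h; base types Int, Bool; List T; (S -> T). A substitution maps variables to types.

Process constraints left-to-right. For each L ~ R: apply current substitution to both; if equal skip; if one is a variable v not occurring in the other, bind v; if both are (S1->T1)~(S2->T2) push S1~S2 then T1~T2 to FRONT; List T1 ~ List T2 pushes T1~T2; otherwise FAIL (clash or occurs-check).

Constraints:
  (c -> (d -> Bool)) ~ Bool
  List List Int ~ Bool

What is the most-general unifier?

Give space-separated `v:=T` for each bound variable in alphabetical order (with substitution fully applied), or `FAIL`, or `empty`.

step 1: unify (c -> (d -> Bool)) ~ Bool  [subst: {-} | 1 pending]
  clash: (c -> (d -> Bool)) vs Bool

Answer: FAIL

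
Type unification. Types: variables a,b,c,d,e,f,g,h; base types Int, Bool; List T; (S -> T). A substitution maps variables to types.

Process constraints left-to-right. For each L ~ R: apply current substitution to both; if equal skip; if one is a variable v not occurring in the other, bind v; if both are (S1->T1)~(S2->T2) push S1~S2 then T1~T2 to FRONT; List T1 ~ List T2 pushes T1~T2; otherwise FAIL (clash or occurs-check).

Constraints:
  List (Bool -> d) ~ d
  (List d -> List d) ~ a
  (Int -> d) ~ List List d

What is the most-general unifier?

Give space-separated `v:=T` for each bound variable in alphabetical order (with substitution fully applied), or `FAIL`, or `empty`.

Answer: FAIL

Derivation:
step 1: unify List (Bool -> d) ~ d  [subst: {-} | 2 pending]
  occurs-check fail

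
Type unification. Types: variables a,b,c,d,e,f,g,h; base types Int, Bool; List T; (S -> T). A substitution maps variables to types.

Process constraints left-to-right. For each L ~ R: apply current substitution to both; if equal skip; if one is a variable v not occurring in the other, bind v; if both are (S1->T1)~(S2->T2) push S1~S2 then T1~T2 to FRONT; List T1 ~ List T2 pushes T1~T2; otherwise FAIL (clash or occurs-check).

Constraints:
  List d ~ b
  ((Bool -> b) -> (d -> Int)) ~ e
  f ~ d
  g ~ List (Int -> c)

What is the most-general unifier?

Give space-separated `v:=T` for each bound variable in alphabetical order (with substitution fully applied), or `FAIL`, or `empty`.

step 1: unify List d ~ b  [subst: {-} | 3 pending]
  bind b := List d
step 2: unify ((Bool -> List d) -> (d -> Int)) ~ e  [subst: {b:=List d} | 2 pending]
  bind e := ((Bool -> List d) -> (d -> Int))
step 3: unify f ~ d  [subst: {b:=List d, e:=((Bool -> List d) -> (d -> Int))} | 1 pending]
  bind f := d
step 4: unify g ~ List (Int -> c)  [subst: {b:=List d, e:=((Bool -> List d) -> (d -> Int)), f:=d} | 0 pending]
  bind g := List (Int -> c)

Answer: b:=List d e:=((Bool -> List d) -> (d -> Int)) f:=d g:=List (Int -> c)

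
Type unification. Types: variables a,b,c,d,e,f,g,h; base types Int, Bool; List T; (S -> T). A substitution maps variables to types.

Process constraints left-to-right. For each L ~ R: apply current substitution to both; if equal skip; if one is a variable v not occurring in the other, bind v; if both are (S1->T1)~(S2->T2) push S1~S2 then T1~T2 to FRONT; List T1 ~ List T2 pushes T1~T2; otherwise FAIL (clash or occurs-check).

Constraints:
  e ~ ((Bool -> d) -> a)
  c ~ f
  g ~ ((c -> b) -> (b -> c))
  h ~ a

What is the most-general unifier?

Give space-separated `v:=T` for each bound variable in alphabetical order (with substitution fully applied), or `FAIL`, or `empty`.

step 1: unify e ~ ((Bool -> d) -> a)  [subst: {-} | 3 pending]
  bind e := ((Bool -> d) -> a)
step 2: unify c ~ f  [subst: {e:=((Bool -> d) -> a)} | 2 pending]
  bind c := f
step 3: unify g ~ ((f -> b) -> (b -> f))  [subst: {e:=((Bool -> d) -> a), c:=f} | 1 pending]
  bind g := ((f -> b) -> (b -> f))
step 4: unify h ~ a  [subst: {e:=((Bool -> d) -> a), c:=f, g:=((f -> b) -> (b -> f))} | 0 pending]
  bind h := a

Answer: c:=f e:=((Bool -> d) -> a) g:=((f -> b) -> (b -> f)) h:=a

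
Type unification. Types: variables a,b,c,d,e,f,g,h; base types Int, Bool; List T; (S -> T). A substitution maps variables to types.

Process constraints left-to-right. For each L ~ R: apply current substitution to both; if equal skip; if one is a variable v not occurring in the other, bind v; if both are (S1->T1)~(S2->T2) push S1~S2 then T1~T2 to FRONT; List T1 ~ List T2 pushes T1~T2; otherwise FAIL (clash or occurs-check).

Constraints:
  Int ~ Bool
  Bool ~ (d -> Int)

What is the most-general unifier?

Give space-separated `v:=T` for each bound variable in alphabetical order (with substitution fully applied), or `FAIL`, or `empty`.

step 1: unify Int ~ Bool  [subst: {-} | 1 pending]
  clash: Int vs Bool

Answer: FAIL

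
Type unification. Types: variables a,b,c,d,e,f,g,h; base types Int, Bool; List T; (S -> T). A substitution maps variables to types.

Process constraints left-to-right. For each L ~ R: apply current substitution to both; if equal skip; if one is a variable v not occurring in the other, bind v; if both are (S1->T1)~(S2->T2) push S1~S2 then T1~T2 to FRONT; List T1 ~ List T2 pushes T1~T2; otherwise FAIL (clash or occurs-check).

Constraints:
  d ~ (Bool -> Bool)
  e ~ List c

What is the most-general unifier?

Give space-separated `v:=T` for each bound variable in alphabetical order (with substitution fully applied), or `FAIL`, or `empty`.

Answer: d:=(Bool -> Bool) e:=List c

Derivation:
step 1: unify d ~ (Bool -> Bool)  [subst: {-} | 1 pending]
  bind d := (Bool -> Bool)
step 2: unify e ~ List c  [subst: {d:=(Bool -> Bool)} | 0 pending]
  bind e := List c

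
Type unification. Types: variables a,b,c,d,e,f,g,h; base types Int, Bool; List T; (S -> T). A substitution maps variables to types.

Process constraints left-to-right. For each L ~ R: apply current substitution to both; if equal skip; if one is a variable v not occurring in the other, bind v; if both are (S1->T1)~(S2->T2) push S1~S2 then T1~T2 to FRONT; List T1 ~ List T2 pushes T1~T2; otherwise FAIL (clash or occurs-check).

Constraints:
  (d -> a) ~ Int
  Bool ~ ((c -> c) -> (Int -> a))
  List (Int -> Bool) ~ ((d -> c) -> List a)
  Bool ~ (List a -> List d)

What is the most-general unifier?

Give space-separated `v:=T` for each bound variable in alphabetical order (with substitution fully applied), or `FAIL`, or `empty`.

Answer: FAIL

Derivation:
step 1: unify (d -> a) ~ Int  [subst: {-} | 3 pending]
  clash: (d -> a) vs Int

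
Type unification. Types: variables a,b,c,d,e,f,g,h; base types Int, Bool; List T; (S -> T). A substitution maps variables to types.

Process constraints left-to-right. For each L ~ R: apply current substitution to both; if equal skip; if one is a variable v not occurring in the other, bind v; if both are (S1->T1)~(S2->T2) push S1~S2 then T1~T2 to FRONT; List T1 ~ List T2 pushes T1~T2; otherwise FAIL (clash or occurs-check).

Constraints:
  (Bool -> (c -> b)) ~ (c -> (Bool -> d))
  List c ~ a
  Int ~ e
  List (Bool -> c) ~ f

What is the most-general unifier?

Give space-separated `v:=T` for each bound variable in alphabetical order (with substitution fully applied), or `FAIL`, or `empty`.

step 1: unify (Bool -> (c -> b)) ~ (c -> (Bool -> d))  [subst: {-} | 3 pending]
  -> decompose arrow: push Bool~c, (c -> b)~(Bool -> d)
step 2: unify Bool ~ c  [subst: {-} | 4 pending]
  bind c := Bool
step 3: unify (Bool -> b) ~ (Bool -> d)  [subst: {c:=Bool} | 3 pending]
  -> decompose arrow: push Bool~Bool, b~d
step 4: unify Bool ~ Bool  [subst: {c:=Bool} | 4 pending]
  -> identical, skip
step 5: unify b ~ d  [subst: {c:=Bool} | 3 pending]
  bind b := d
step 6: unify List Bool ~ a  [subst: {c:=Bool, b:=d} | 2 pending]
  bind a := List Bool
step 7: unify Int ~ e  [subst: {c:=Bool, b:=d, a:=List Bool} | 1 pending]
  bind e := Int
step 8: unify List (Bool -> Bool) ~ f  [subst: {c:=Bool, b:=d, a:=List Bool, e:=Int} | 0 pending]
  bind f := List (Bool -> Bool)

Answer: a:=List Bool b:=d c:=Bool e:=Int f:=List (Bool -> Bool)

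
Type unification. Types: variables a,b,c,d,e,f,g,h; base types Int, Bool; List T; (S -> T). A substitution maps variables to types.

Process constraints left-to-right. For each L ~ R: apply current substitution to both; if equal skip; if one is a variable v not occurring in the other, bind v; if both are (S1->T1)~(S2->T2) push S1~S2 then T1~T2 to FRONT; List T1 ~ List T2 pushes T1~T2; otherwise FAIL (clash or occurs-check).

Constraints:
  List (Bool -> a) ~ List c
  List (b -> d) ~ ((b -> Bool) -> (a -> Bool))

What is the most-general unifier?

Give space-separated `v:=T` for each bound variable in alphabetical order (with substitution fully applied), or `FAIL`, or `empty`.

Answer: FAIL

Derivation:
step 1: unify List (Bool -> a) ~ List c  [subst: {-} | 1 pending]
  -> decompose List: push (Bool -> a)~c
step 2: unify (Bool -> a) ~ c  [subst: {-} | 1 pending]
  bind c := (Bool -> a)
step 3: unify List (b -> d) ~ ((b -> Bool) -> (a -> Bool))  [subst: {c:=(Bool -> a)} | 0 pending]
  clash: List (b -> d) vs ((b -> Bool) -> (a -> Bool))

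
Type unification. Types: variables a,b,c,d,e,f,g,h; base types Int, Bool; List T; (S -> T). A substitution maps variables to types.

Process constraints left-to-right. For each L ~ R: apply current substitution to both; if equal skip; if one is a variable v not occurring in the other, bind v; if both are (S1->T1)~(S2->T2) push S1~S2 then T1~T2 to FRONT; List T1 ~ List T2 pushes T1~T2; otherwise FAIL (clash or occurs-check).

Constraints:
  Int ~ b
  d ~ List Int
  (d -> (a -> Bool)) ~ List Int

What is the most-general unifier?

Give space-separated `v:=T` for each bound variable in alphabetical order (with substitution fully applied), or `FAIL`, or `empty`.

step 1: unify Int ~ b  [subst: {-} | 2 pending]
  bind b := Int
step 2: unify d ~ List Int  [subst: {b:=Int} | 1 pending]
  bind d := List Int
step 3: unify (List Int -> (a -> Bool)) ~ List Int  [subst: {b:=Int, d:=List Int} | 0 pending]
  clash: (List Int -> (a -> Bool)) vs List Int

Answer: FAIL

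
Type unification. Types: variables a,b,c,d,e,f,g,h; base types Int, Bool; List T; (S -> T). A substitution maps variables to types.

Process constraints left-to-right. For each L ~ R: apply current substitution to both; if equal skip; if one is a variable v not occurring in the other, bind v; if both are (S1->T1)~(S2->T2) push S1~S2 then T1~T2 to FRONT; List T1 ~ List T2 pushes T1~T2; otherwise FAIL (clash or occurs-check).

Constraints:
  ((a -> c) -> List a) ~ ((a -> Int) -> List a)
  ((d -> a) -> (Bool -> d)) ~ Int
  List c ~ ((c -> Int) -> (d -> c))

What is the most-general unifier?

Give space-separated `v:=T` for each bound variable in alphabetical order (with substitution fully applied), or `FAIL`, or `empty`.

step 1: unify ((a -> c) -> List a) ~ ((a -> Int) -> List a)  [subst: {-} | 2 pending]
  -> decompose arrow: push (a -> c)~(a -> Int), List a~List a
step 2: unify (a -> c) ~ (a -> Int)  [subst: {-} | 3 pending]
  -> decompose arrow: push a~a, c~Int
step 3: unify a ~ a  [subst: {-} | 4 pending]
  -> identical, skip
step 4: unify c ~ Int  [subst: {-} | 3 pending]
  bind c := Int
step 5: unify List a ~ List a  [subst: {c:=Int} | 2 pending]
  -> identical, skip
step 6: unify ((d -> a) -> (Bool -> d)) ~ Int  [subst: {c:=Int} | 1 pending]
  clash: ((d -> a) -> (Bool -> d)) vs Int

Answer: FAIL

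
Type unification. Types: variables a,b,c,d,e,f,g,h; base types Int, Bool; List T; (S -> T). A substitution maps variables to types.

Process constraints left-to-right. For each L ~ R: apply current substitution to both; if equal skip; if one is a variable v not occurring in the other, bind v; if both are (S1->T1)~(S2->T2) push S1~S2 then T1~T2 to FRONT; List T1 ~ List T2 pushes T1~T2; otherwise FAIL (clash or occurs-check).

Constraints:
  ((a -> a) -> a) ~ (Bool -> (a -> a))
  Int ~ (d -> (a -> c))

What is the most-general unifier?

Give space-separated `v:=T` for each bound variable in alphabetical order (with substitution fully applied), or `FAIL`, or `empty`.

step 1: unify ((a -> a) -> a) ~ (Bool -> (a -> a))  [subst: {-} | 1 pending]
  -> decompose arrow: push (a -> a)~Bool, a~(a -> a)
step 2: unify (a -> a) ~ Bool  [subst: {-} | 2 pending]
  clash: (a -> a) vs Bool

Answer: FAIL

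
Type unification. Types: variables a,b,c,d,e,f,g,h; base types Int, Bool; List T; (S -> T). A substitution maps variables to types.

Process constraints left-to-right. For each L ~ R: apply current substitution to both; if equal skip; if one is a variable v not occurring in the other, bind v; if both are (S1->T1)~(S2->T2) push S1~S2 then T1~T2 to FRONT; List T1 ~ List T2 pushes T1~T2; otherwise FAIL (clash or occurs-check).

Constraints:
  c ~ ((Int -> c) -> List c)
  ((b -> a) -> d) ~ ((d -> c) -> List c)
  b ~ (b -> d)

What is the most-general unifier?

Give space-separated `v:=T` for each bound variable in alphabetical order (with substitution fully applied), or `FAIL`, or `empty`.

Answer: FAIL

Derivation:
step 1: unify c ~ ((Int -> c) -> List c)  [subst: {-} | 2 pending]
  occurs-check fail: c in ((Int -> c) -> List c)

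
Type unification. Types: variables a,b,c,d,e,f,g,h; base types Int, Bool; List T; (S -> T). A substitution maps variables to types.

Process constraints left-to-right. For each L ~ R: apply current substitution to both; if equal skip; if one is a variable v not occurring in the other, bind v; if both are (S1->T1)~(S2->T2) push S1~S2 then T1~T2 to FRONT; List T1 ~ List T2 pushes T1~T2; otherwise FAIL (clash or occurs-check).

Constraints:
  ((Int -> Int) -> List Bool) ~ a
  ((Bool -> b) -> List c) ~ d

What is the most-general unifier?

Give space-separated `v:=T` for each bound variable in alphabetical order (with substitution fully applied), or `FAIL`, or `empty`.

step 1: unify ((Int -> Int) -> List Bool) ~ a  [subst: {-} | 1 pending]
  bind a := ((Int -> Int) -> List Bool)
step 2: unify ((Bool -> b) -> List c) ~ d  [subst: {a:=((Int -> Int) -> List Bool)} | 0 pending]
  bind d := ((Bool -> b) -> List c)

Answer: a:=((Int -> Int) -> List Bool) d:=((Bool -> b) -> List c)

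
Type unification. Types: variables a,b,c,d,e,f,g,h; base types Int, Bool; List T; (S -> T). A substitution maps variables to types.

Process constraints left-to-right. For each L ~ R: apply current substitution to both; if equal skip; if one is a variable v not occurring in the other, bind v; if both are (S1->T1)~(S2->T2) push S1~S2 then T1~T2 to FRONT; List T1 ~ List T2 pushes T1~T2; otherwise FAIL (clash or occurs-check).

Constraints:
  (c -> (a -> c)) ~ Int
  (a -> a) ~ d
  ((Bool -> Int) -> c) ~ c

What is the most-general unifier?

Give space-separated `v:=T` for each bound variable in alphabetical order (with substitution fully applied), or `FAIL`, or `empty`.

Answer: FAIL

Derivation:
step 1: unify (c -> (a -> c)) ~ Int  [subst: {-} | 2 pending]
  clash: (c -> (a -> c)) vs Int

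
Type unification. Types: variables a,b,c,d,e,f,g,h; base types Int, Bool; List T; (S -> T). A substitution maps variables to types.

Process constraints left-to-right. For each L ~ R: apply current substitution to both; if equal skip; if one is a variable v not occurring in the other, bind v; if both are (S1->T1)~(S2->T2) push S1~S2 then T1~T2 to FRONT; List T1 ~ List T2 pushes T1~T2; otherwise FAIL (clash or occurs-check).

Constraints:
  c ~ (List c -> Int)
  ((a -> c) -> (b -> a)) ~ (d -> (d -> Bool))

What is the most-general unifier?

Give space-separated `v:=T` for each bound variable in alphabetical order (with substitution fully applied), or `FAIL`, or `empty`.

step 1: unify c ~ (List c -> Int)  [subst: {-} | 1 pending]
  occurs-check fail: c in (List c -> Int)

Answer: FAIL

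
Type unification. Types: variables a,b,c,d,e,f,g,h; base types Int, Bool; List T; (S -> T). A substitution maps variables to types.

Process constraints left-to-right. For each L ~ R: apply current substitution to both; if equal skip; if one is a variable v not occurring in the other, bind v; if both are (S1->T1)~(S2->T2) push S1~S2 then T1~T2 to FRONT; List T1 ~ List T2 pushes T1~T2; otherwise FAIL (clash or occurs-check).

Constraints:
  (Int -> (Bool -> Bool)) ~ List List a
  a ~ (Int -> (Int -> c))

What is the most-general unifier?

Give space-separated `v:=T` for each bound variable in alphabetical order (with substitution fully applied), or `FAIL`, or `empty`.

step 1: unify (Int -> (Bool -> Bool)) ~ List List a  [subst: {-} | 1 pending]
  clash: (Int -> (Bool -> Bool)) vs List List a

Answer: FAIL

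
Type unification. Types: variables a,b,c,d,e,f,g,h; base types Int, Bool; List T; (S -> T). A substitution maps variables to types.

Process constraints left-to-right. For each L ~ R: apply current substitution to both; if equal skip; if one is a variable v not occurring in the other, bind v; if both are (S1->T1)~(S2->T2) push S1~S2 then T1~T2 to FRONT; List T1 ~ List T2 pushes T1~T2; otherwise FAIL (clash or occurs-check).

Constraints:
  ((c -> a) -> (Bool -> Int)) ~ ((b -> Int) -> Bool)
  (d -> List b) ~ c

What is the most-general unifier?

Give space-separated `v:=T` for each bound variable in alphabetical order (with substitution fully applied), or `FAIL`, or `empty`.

step 1: unify ((c -> a) -> (Bool -> Int)) ~ ((b -> Int) -> Bool)  [subst: {-} | 1 pending]
  -> decompose arrow: push (c -> a)~(b -> Int), (Bool -> Int)~Bool
step 2: unify (c -> a) ~ (b -> Int)  [subst: {-} | 2 pending]
  -> decompose arrow: push c~b, a~Int
step 3: unify c ~ b  [subst: {-} | 3 pending]
  bind c := b
step 4: unify a ~ Int  [subst: {c:=b} | 2 pending]
  bind a := Int
step 5: unify (Bool -> Int) ~ Bool  [subst: {c:=b, a:=Int} | 1 pending]
  clash: (Bool -> Int) vs Bool

Answer: FAIL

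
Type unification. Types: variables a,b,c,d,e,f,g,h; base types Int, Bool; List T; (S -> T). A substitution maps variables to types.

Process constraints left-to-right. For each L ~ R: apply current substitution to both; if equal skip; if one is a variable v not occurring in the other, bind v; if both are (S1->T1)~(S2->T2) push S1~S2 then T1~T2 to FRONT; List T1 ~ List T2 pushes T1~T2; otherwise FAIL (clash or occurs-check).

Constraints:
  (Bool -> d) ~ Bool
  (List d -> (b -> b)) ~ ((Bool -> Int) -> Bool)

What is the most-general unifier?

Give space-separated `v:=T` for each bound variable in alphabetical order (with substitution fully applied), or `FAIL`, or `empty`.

step 1: unify (Bool -> d) ~ Bool  [subst: {-} | 1 pending]
  clash: (Bool -> d) vs Bool

Answer: FAIL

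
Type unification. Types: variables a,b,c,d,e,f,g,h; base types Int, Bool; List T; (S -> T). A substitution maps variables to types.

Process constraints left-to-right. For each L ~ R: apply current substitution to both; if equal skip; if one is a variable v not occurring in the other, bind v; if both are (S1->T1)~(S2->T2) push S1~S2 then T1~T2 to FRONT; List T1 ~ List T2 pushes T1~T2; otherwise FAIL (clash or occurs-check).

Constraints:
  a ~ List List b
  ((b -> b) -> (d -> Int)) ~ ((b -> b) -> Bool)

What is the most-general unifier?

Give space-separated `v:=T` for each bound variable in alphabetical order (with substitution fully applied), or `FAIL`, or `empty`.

step 1: unify a ~ List List b  [subst: {-} | 1 pending]
  bind a := List List b
step 2: unify ((b -> b) -> (d -> Int)) ~ ((b -> b) -> Bool)  [subst: {a:=List List b} | 0 pending]
  -> decompose arrow: push (b -> b)~(b -> b), (d -> Int)~Bool
step 3: unify (b -> b) ~ (b -> b)  [subst: {a:=List List b} | 1 pending]
  -> identical, skip
step 4: unify (d -> Int) ~ Bool  [subst: {a:=List List b} | 0 pending]
  clash: (d -> Int) vs Bool

Answer: FAIL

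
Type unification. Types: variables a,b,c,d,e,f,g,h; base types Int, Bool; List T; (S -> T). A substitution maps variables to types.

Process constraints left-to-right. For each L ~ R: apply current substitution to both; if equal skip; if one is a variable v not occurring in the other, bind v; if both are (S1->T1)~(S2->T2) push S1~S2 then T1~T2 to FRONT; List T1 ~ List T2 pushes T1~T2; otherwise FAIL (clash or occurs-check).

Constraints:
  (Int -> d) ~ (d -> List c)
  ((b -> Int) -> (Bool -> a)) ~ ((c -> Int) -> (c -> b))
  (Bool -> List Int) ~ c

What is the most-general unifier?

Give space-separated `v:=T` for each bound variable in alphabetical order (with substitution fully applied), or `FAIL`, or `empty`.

step 1: unify (Int -> d) ~ (d -> List c)  [subst: {-} | 2 pending]
  -> decompose arrow: push Int~d, d~List c
step 2: unify Int ~ d  [subst: {-} | 3 pending]
  bind d := Int
step 3: unify Int ~ List c  [subst: {d:=Int} | 2 pending]
  clash: Int vs List c

Answer: FAIL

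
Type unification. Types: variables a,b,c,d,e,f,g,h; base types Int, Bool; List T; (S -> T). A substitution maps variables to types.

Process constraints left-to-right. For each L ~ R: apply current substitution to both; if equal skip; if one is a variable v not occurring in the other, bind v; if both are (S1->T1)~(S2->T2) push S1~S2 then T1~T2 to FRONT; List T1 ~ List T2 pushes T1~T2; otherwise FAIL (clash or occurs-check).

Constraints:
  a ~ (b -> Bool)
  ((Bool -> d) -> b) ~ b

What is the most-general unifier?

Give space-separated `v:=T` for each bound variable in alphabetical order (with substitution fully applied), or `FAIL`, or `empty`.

Answer: FAIL

Derivation:
step 1: unify a ~ (b -> Bool)  [subst: {-} | 1 pending]
  bind a := (b -> Bool)
step 2: unify ((Bool -> d) -> b) ~ b  [subst: {a:=(b -> Bool)} | 0 pending]
  occurs-check fail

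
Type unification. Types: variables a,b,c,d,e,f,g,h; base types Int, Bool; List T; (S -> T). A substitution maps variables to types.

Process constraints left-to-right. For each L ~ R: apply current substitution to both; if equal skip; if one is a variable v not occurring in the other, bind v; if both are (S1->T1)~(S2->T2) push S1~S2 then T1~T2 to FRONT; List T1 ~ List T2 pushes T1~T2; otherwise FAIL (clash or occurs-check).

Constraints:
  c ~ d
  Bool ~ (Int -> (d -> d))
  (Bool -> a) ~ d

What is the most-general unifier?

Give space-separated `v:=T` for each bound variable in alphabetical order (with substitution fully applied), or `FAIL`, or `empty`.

step 1: unify c ~ d  [subst: {-} | 2 pending]
  bind c := d
step 2: unify Bool ~ (Int -> (d -> d))  [subst: {c:=d} | 1 pending]
  clash: Bool vs (Int -> (d -> d))

Answer: FAIL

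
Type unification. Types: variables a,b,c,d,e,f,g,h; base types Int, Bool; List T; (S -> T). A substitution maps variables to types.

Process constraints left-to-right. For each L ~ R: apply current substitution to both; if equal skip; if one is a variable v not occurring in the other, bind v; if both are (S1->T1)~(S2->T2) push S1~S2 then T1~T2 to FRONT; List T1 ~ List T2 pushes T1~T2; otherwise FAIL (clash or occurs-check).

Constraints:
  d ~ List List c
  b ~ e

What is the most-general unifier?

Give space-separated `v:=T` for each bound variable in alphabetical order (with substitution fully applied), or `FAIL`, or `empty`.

step 1: unify d ~ List List c  [subst: {-} | 1 pending]
  bind d := List List c
step 2: unify b ~ e  [subst: {d:=List List c} | 0 pending]
  bind b := e

Answer: b:=e d:=List List c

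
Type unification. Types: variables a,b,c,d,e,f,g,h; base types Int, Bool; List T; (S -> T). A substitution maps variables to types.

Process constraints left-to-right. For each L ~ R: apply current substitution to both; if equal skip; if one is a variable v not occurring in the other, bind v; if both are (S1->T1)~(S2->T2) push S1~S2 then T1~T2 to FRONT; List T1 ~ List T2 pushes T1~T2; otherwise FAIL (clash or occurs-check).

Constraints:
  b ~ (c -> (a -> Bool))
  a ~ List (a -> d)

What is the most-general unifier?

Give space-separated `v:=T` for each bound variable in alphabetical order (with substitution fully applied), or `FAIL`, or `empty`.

Answer: FAIL

Derivation:
step 1: unify b ~ (c -> (a -> Bool))  [subst: {-} | 1 pending]
  bind b := (c -> (a -> Bool))
step 2: unify a ~ List (a -> d)  [subst: {b:=(c -> (a -> Bool))} | 0 pending]
  occurs-check fail: a in List (a -> d)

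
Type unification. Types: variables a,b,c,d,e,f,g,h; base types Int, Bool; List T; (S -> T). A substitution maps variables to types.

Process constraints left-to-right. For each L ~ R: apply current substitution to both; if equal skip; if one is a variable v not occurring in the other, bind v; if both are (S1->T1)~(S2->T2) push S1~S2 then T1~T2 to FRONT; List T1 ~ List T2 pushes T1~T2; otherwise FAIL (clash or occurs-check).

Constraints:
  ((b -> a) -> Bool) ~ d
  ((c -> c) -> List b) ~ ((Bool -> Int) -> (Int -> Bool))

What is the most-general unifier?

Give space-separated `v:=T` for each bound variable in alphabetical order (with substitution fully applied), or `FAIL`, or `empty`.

step 1: unify ((b -> a) -> Bool) ~ d  [subst: {-} | 1 pending]
  bind d := ((b -> a) -> Bool)
step 2: unify ((c -> c) -> List b) ~ ((Bool -> Int) -> (Int -> Bool))  [subst: {d:=((b -> a) -> Bool)} | 0 pending]
  -> decompose arrow: push (c -> c)~(Bool -> Int), List b~(Int -> Bool)
step 3: unify (c -> c) ~ (Bool -> Int)  [subst: {d:=((b -> a) -> Bool)} | 1 pending]
  -> decompose arrow: push c~Bool, c~Int
step 4: unify c ~ Bool  [subst: {d:=((b -> a) -> Bool)} | 2 pending]
  bind c := Bool
step 5: unify Bool ~ Int  [subst: {d:=((b -> a) -> Bool), c:=Bool} | 1 pending]
  clash: Bool vs Int

Answer: FAIL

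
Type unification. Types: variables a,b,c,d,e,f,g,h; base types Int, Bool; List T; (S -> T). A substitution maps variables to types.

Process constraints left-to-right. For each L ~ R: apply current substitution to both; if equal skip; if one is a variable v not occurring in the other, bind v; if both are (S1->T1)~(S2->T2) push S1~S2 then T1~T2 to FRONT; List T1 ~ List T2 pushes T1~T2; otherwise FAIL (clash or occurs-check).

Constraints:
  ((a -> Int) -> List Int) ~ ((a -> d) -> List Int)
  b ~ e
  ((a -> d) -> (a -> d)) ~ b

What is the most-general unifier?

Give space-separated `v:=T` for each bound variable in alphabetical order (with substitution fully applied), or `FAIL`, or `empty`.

Answer: b:=((a -> Int) -> (a -> Int)) d:=Int e:=((a -> Int) -> (a -> Int))

Derivation:
step 1: unify ((a -> Int) -> List Int) ~ ((a -> d) -> List Int)  [subst: {-} | 2 pending]
  -> decompose arrow: push (a -> Int)~(a -> d), List Int~List Int
step 2: unify (a -> Int) ~ (a -> d)  [subst: {-} | 3 pending]
  -> decompose arrow: push a~a, Int~d
step 3: unify a ~ a  [subst: {-} | 4 pending]
  -> identical, skip
step 4: unify Int ~ d  [subst: {-} | 3 pending]
  bind d := Int
step 5: unify List Int ~ List Int  [subst: {d:=Int} | 2 pending]
  -> identical, skip
step 6: unify b ~ e  [subst: {d:=Int} | 1 pending]
  bind b := e
step 7: unify ((a -> Int) -> (a -> Int)) ~ e  [subst: {d:=Int, b:=e} | 0 pending]
  bind e := ((a -> Int) -> (a -> Int))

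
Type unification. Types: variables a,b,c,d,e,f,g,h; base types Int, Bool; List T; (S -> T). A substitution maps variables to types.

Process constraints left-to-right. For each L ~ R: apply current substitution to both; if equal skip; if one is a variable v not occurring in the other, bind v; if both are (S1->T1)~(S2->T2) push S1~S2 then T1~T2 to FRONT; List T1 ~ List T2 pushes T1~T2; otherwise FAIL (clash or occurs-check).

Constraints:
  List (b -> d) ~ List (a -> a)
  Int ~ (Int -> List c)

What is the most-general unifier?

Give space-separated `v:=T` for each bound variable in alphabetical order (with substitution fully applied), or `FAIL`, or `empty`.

step 1: unify List (b -> d) ~ List (a -> a)  [subst: {-} | 1 pending]
  -> decompose List: push (b -> d)~(a -> a)
step 2: unify (b -> d) ~ (a -> a)  [subst: {-} | 1 pending]
  -> decompose arrow: push b~a, d~a
step 3: unify b ~ a  [subst: {-} | 2 pending]
  bind b := a
step 4: unify d ~ a  [subst: {b:=a} | 1 pending]
  bind d := a
step 5: unify Int ~ (Int -> List c)  [subst: {b:=a, d:=a} | 0 pending]
  clash: Int vs (Int -> List c)

Answer: FAIL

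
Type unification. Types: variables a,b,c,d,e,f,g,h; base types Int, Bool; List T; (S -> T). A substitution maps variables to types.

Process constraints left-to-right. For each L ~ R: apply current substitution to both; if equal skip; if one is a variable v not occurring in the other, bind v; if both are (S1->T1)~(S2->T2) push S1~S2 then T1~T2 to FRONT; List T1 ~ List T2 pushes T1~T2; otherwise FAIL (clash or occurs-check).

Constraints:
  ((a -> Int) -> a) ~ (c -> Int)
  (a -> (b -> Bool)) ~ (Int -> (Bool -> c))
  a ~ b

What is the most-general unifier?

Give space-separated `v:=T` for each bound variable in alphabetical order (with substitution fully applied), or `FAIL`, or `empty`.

Answer: FAIL

Derivation:
step 1: unify ((a -> Int) -> a) ~ (c -> Int)  [subst: {-} | 2 pending]
  -> decompose arrow: push (a -> Int)~c, a~Int
step 2: unify (a -> Int) ~ c  [subst: {-} | 3 pending]
  bind c := (a -> Int)
step 3: unify a ~ Int  [subst: {c:=(a -> Int)} | 2 pending]
  bind a := Int
step 4: unify (Int -> (b -> Bool)) ~ (Int -> (Bool -> (Int -> Int)))  [subst: {c:=(a -> Int), a:=Int} | 1 pending]
  -> decompose arrow: push Int~Int, (b -> Bool)~(Bool -> (Int -> Int))
step 5: unify Int ~ Int  [subst: {c:=(a -> Int), a:=Int} | 2 pending]
  -> identical, skip
step 6: unify (b -> Bool) ~ (Bool -> (Int -> Int))  [subst: {c:=(a -> Int), a:=Int} | 1 pending]
  -> decompose arrow: push b~Bool, Bool~(Int -> Int)
step 7: unify b ~ Bool  [subst: {c:=(a -> Int), a:=Int} | 2 pending]
  bind b := Bool
step 8: unify Bool ~ (Int -> Int)  [subst: {c:=(a -> Int), a:=Int, b:=Bool} | 1 pending]
  clash: Bool vs (Int -> Int)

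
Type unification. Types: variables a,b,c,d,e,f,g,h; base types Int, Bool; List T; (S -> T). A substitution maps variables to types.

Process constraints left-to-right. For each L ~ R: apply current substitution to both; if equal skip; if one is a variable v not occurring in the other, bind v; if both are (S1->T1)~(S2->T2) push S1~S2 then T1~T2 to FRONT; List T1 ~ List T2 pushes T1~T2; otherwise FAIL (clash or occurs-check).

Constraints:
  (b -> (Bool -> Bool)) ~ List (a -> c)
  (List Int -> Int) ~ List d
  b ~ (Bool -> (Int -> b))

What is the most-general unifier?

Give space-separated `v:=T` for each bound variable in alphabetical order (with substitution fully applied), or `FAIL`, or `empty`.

step 1: unify (b -> (Bool -> Bool)) ~ List (a -> c)  [subst: {-} | 2 pending]
  clash: (b -> (Bool -> Bool)) vs List (a -> c)

Answer: FAIL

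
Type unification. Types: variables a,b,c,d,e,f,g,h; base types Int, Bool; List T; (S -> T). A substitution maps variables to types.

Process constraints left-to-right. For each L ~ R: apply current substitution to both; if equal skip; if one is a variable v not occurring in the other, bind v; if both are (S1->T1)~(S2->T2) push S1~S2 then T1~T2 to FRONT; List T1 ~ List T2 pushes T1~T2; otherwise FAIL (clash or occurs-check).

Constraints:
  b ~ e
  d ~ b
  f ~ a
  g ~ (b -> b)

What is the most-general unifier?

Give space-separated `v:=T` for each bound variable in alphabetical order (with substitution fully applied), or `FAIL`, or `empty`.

step 1: unify b ~ e  [subst: {-} | 3 pending]
  bind b := e
step 2: unify d ~ e  [subst: {b:=e} | 2 pending]
  bind d := e
step 3: unify f ~ a  [subst: {b:=e, d:=e} | 1 pending]
  bind f := a
step 4: unify g ~ (e -> e)  [subst: {b:=e, d:=e, f:=a} | 0 pending]
  bind g := (e -> e)

Answer: b:=e d:=e f:=a g:=(e -> e)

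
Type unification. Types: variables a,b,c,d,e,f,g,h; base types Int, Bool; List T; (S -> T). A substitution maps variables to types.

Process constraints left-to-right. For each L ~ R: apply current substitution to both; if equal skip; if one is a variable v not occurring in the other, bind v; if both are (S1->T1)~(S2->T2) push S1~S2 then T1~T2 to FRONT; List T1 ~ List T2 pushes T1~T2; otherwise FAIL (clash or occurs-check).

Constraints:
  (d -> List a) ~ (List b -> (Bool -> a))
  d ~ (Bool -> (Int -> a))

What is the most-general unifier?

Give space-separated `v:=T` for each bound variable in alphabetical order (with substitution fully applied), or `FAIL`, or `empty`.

Answer: FAIL

Derivation:
step 1: unify (d -> List a) ~ (List b -> (Bool -> a))  [subst: {-} | 1 pending]
  -> decompose arrow: push d~List b, List a~(Bool -> a)
step 2: unify d ~ List b  [subst: {-} | 2 pending]
  bind d := List b
step 3: unify List a ~ (Bool -> a)  [subst: {d:=List b} | 1 pending]
  clash: List a vs (Bool -> a)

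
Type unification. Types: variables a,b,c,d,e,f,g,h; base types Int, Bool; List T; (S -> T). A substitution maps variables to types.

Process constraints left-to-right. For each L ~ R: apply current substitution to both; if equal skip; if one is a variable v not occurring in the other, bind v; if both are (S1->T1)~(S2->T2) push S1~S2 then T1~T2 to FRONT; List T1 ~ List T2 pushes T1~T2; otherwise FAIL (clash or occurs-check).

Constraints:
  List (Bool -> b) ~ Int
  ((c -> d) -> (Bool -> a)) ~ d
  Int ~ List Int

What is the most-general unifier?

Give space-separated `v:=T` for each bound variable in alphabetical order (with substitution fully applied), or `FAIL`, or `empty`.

step 1: unify List (Bool -> b) ~ Int  [subst: {-} | 2 pending]
  clash: List (Bool -> b) vs Int

Answer: FAIL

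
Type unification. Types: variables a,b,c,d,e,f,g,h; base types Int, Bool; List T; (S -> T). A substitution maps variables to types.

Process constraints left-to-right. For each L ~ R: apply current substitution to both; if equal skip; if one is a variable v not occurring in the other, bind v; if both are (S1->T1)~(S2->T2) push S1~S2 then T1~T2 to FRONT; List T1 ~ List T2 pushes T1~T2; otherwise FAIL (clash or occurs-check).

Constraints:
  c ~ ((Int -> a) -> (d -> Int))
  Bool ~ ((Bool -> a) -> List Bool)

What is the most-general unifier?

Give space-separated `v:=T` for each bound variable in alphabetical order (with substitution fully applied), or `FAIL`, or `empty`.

Answer: FAIL

Derivation:
step 1: unify c ~ ((Int -> a) -> (d -> Int))  [subst: {-} | 1 pending]
  bind c := ((Int -> a) -> (d -> Int))
step 2: unify Bool ~ ((Bool -> a) -> List Bool)  [subst: {c:=((Int -> a) -> (d -> Int))} | 0 pending]
  clash: Bool vs ((Bool -> a) -> List Bool)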